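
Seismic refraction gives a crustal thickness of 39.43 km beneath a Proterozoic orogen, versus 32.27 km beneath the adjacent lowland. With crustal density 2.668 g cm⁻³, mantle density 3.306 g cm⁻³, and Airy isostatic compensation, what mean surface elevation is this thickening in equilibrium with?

Excess crust Δ = 39.43 km − 32.27 km = 7.16 km, split between elevation h and root r with h + r = Δ.
Airy balance ρ_c h = (ρ_m − ρ_c) r gives r = h ρ_c/(ρ_m − ρ_c), so h (1 + ρ_c/(ρ_m − ρ_c)) = Δ, i.e. h = Δ (ρ_m − ρ_c)/ρ_m.
h = 7.16 km × 0.638/3.306 = 1.38 km.

1.38 km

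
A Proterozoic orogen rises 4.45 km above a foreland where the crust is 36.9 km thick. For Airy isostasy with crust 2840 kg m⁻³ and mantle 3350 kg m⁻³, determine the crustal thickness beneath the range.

Root depth r = h ρ_c / (ρ_m − ρ_c) = 4.45 km × 2840 / 510 = 24.78 km.
Total thickness = T + h + r = 36.9 km + 4.45 km + 24.78 km = 66.1 km.

66.1 km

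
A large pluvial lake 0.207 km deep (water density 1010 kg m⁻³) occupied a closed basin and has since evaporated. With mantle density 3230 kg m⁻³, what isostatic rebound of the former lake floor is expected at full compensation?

0.0647 km

u = d ρ_w/ρ_m = 0.207 km × 1010/3230 = 0.0647 km.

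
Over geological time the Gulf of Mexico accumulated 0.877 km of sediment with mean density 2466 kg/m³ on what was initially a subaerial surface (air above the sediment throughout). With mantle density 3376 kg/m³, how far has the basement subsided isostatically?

Subaerial load: s = t ρ_sed / ρ_m = 0.877 km × 2466/3376 = 0.641 km.

0.641 km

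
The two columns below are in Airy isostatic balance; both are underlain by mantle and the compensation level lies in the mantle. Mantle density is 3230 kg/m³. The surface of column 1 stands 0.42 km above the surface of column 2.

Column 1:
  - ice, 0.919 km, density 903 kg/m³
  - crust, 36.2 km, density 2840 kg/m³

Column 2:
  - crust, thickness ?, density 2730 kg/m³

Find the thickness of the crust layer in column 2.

29.8 km

Take the compensation level at the base of the deeper column (depth z_c below the surface of column 1) and equate Σ ρ_i t_i down to z_c; mantle fills any gap and the z_c terms cancel.
Column 1: 0.919×903 + 36.2×2840 + (z_c − 37.119)×3230
Column 2: 0.42×0 + x×2730 + (z_c − 0.42 − 0 − x)×3230
The z_c×3230 term appears on both sides and cancels. Collect the known terms of each column as K = Σ(ρt)_known − 3230 × (depth of known layers): K_1 = 103637.857 − 3230×37.119 = −16256.513; K_2 = 0 − 3230×(0.42 + 0) = −1356.6.
Balance: K_1 = K_2 − x×(3230 − 2730), so x = (K_2 − K_1)/(3230 − 2730) = 14899.9/500 = 29.8 km.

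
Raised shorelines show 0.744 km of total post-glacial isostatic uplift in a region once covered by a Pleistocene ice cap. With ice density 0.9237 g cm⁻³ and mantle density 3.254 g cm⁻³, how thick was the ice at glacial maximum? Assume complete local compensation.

2.62 km

u = t ρ_ice/ρ_m → t = u ρ_m/ρ_ice = 0.744 km × 3.254/0.9237 = 2.62 km.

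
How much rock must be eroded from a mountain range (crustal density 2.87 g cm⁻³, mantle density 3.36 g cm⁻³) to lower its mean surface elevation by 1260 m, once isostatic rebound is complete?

Net drop Δ = e − u = e − e ρ_c/ρ_m = e (ρ_m − ρ_c)/ρ_m.
e = Δ ρ_m/(ρ_m − ρ_c) = 1260 m × 3.36/0.49 = 8640 m.

8640 m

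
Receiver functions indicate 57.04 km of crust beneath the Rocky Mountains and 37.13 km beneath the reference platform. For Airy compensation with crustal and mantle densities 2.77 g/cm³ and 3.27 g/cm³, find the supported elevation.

Excess crust Δ = 57.04 km − 37.13 km = 19.91 km, split between elevation h and root r with h + r = Δ.
Airy balance ρ_c h = (ρ_m − ρ_c) r gives r = h ρ_c/(ρ_m − ρ_c), so h (1 + ρ_c/(ρ_m − ρ_c)) = Δ, i.e. h = Δ (ρ_m − ρ_c)/ρ_m.
h = 19.91 km × 0.5/3.27 = 3.04 km.

3.04 km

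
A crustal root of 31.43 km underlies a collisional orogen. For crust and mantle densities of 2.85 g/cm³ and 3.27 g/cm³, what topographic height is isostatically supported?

4.63 km

By Archimedes' principle applied to the lithosphere: ρ_c h = (ρ_m − ρ_c) r.
h = r (ρ_m − ρ_c) / ρ_c = 31.43 km × (3.27 − 2.85) / 2.85 = 4.63 km.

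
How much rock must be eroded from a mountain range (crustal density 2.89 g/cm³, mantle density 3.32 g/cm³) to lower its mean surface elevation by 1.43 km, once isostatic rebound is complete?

11 km

Net drop Δ = e − u = e − e ρ_c/ρ_m = e (ρ_m − ρ_c)/ρ_m.
e = Δ ρ_m/(ρ_m − ρ_c) = 1.43 km × 3.32/0.43 = 11 km.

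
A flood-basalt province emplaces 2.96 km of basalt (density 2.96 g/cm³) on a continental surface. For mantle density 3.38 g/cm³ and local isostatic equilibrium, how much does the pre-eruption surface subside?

2.59 km

Subaerial loading: s = t ρ_load / ρ_m.
s = 2.96 km × 2.96/3.38 = 2.59 km.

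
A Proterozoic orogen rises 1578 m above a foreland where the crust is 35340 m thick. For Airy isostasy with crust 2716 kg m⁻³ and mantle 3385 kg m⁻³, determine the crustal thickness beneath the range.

43300 m

Root depth r = h ρ_c / (ρ_m − ρ_c) = 1578 m × 2716 / 669 = 6406 m.
Total thickness = T + h + r = 35340 m + 1578 m + 6406 m = 43300 m.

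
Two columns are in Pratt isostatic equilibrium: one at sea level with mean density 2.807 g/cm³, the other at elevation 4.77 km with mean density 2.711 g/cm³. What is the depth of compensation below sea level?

ρ_ref D = ρ (D + h) → D (ρ_ref − ρ) = ρ h.
D = ρ h/(ρ_ref − ρ) = 2.711 × 4.77 km/(2.807 − 2.711) = 135 km.

135 km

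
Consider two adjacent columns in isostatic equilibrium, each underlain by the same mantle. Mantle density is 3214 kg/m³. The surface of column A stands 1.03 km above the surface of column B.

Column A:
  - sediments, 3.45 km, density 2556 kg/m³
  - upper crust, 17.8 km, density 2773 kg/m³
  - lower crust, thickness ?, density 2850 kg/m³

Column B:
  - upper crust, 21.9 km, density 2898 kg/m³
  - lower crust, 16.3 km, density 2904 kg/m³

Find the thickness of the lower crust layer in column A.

Take the compensation level at the base of the deeper column (depth z_c below the surface of column A) and equate Σ ρ_i t_i down to z_c; mantle fills any gap and the z_c terms cancel.
Column A: 3.45×2556 + 17.8×2773 + x×2850 + (z_c − 21.25 − x)×3214
Column B: 1.03×0 + 21.9×2898 + 16.3×2904 + (z_c − 1.03 − 38.2)×3214
The z_c×3214 term appears on both sides and cancels. Collect the known terms of each column as K = Σ(ρt)_known − 3214 × (depth of known layers): K_A = 58177.6 − 3214×21.25 = −10119.9; K_B = 110801.4 − 3214×(1.03 + 38.2) = −15283.82.
Balance: K_A − x×(3214 − 2850) = K_B, so x = (K_A − K_B)/(3214 − 2850) = 5163.92/364 = 14.2 km.

14.2 km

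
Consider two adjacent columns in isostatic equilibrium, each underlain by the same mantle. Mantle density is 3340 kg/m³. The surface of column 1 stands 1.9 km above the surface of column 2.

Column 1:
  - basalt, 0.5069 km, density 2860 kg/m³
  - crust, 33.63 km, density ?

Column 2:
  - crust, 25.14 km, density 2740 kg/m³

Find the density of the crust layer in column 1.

Take the compensation level at the base of the deeper column (depth z_c below the surface of column 1) and equate Σ ρ_i t_i down to z_c; mantle fills any gap and the z_c terms cancel.
Column 1: 0.5069×2860 + 33.63×ρ + (z_c − 34.1369)×3340
Column 2: 1.9×0 + 25.14×2740 + (z_c − 1.9 − 25.14)×3340
The z_c×3340 term appears on both sides and cancels. Collect the known terms of each column as K = Σ(ρt)_known − 3340 × (depth of known layers): K_1 = 1449.734 − 3340×34.1369 = −112567.512; K_2 = 68883.6 − 3340×(1.9 + 25.14) = −21430.
Balance: K_1 + 33.63×ρ = K_2, so ρ = (K_2 − K_1)/33.63 = 91137.5/33.63 = 2710 kg/m³.

2710 kg/m³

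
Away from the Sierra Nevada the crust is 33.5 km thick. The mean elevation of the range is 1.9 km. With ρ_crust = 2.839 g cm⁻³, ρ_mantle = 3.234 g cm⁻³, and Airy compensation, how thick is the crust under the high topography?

Root depth r = h ρ_c / (ρ_m − ρ_c) = 1.9 km × 2.839 / 0.395 = 13.66 km.
Total thickness = T + h + r = 33.5 km + 1.9 km + 13.66 km = 49.1 km.

49.1 km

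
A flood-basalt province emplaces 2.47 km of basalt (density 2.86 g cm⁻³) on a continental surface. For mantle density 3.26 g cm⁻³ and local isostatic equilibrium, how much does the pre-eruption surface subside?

2.17 km

Subaerial loading: s = t ρ_load / ρ_m.
s = 2.47 km × 2.86/3.26 = 2.17 km.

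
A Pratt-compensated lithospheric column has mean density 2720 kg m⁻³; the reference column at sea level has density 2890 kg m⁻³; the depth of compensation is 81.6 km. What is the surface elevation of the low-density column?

5.1 km

ρ_ref D = ρ (D + h) → h = D (ρ_ref − ρ)/ρ.
h = 81.6 km × (2890 − 2720)/2720 = 5.1 km.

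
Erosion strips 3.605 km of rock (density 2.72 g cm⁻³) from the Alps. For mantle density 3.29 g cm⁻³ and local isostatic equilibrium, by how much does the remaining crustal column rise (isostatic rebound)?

Unloading: uplift u = e ρ_c/ρ_m = 3.605 km × 2.72/3.29 = 2.98 km.

2.98 km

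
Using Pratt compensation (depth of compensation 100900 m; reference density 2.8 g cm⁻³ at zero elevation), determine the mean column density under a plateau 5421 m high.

Pratt balance: ρ_ref D = ρ (D + h).
ρ = ρ_ref D/(D + h) = 2.8 × 100900 m/(100900 m + 5421 m) = 2.66 g cm⁻³.

2.66 g cm⁻³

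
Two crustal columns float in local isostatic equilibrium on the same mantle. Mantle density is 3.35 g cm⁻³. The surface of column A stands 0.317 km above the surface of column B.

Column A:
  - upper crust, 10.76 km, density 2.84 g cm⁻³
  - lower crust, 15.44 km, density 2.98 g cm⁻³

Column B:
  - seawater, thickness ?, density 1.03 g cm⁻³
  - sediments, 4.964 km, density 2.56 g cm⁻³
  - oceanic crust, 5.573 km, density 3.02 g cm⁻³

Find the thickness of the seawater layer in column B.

1.89 km

Take the compensation level at the base of the deeper column (depth z_c below the surface of column A) and equate Σ ρ_i t_i down to z_c; mantle fills any gap and the z_c terms cancel.
Column A: 10.76×2.84 + 15.44×2.98 + (z_c − 26.2)×3.35
Column B: 0.317×0 + x×1.03 + 4.964×2.56 + 5.573×3.02 + (z_c − 0.317 − 10.537 − x)×3.35
The z_c×3.35 term appears on both sides and cancels. Collect the known terms of each column as K = Σ(ρt)_known − 3.35 × (depth of known layers): K_A = 76.5696 − 3.35×26.2 = −11.2004; K_B = 29.5383 − 3.35×(0.317 + 10.537) = −6.8226.
Balance: K_A = K_B − x×(3.35 − 1.03), so x = (K_B − K_A)/(3.35 − 1.03) = 4.3778/2.32 = 1.89 km.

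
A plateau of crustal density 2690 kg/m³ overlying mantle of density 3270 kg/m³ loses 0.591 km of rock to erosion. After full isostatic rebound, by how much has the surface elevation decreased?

Rebound u = e ρ_c/ρ_m = 0.591 km × 2690/3270 = 0.4862 km.
Net surface drop = e − u = 0.591 km − 0.4862 km = e (ρ_m − ρ_c)/ρ_m = 0.105 km.

0.105 km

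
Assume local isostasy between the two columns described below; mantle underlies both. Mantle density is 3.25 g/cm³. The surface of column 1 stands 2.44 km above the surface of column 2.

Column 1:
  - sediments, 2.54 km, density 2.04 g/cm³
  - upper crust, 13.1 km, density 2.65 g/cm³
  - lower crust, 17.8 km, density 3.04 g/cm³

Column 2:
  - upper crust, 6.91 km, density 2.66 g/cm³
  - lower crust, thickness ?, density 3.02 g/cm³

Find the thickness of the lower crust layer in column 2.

Take the compensation level at the base of the deeper column (depth z_c below the surface of column 1) and equate Σ ρ_i t_i down to z_c; mantle fills any gap and the z_c terms cancel.
Column 1: 2.54×2.04 + 13.1×2.65 + 17.8×3.04 + (z_c − 33.44)×3.25
Column 2: 2.44×0 + 6.91×2.66 + x×3.02 + (z_c − 2.44 − 6.91 − x)×3.25
The z_c×3.25 term appears on both sides and cancels. Collect the known terms of each column as K = Σ(ρt)_known − 3.25 × (depth of known layers): K_1 = 94.0086 − 3.25×33.44 = −14.6714; K_2 = 18.3806 − 3.25×(2.44 + 6.91) = −12.0069.
Balance: K_1 = K_2 − x×(3.25 − 3.02), so x = (K_2 − K_1)/(3.25 − 3.02) = 2.6645/0.23 = 11.6 km.

11.6 km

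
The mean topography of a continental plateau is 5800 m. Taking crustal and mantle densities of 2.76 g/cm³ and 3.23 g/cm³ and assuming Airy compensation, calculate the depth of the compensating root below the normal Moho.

34100 m

By Archimedes' principle applied to the lithosphere: the weight of the topography is balanced by the buoyancy of the root, ρ_c h = (ρ_m − ρ_c) r.
r = h · ρ_c / (ρ_m − ρ_c) = 5800 m × 2.76 / (3.23 − 2.76) = 34100 m.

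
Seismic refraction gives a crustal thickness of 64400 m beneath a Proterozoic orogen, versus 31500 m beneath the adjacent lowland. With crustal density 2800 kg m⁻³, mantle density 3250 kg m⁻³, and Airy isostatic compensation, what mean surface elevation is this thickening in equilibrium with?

4560 m

Excess crust Δ = 64400 m − 31500 m = 32900 m, split between elevation h and root r with h + r = Δ.
Airy balance ρ_c h = (ρ_m − ρ_c) r gives r = h ρ_c/(ρ_m − ρ_c), so h (1 + ρ_c/(ρ_m − ρ_c)) = Δ, i.e. h = Δ (ρ_m − ρ_c)/ρ_m.
h = 32900 m × 450/3250 = 4560 m.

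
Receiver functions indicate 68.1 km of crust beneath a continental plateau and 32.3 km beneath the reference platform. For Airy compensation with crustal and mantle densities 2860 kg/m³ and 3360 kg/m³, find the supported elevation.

5.33 km

Excess crust Δ = 68.1 km − 32.3 km = 35.8 km, split between elevation h and root r with h + r = Δ.
Airy balance ρ_c h = (ρ_m − ρ_c) r gives r = h ρ_c/(ρ_m − ρ_c), so h (1 + ρ_c/(ρ_m − ρ_c)) = Δ, i.e. h = Δ (ρ_m − ρ_c)/ρ_m.
h = 35.8 km × 500/3360 = 5.33 km.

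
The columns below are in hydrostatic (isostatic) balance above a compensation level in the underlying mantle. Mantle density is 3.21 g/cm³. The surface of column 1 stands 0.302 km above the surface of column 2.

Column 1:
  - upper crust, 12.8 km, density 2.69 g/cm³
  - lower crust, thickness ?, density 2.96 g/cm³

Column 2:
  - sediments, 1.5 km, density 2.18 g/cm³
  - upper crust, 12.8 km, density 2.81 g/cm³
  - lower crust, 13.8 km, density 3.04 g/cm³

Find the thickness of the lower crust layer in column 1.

Take the compensation level at the base of the deeper column (depth z_c below the surface of column 1) and equate Σ ρ_i t_i down to z_c; mantle fills any gap and the z_c terms cancel.
Column 1: 12.8×2.69 + x×2.96 + (z_c − 12.8 − x)×3.21
Column 2: 0.302×0 + 1.5×2.18 + 12.8×2.81 + 13.8×3.04 + (z_c − 0.302 − 28.1)×3.21
The z_c×3.21 term appears on both sides and cancels. Collect the known terms of each column as K = Σ(ρt)_known − 3.21 × (depth of known layers): K_1 = 34.432 − 3.21×12.8 = −6.656; K_2 = 81.19 − 3.21×(0.302 + 28.1) = −9.98042.
Balance: K_1 − x×(3.21 − 2.96) = K_2, so x = (K_1 − K_2)/(3.21 − 2.96) = 3.32442/0.25 = 13.3 km.

13.3 km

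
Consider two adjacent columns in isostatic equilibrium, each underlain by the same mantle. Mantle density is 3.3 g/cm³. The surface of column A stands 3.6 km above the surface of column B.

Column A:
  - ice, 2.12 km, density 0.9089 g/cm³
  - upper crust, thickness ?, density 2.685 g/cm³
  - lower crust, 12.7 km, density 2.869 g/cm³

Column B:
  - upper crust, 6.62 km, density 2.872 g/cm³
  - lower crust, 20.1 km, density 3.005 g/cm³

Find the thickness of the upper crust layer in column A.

Take the compensation level at the base of the deeper column (depth z_c below the surface of column A) and equate Σ ρ_i t_i down to z_c; mantle fills any gap and the z_c terms cancel.
Column A: 2.12×0.9089 + x×2.685 + 12.7×2.869 + (z_c − 14.82 − x)×3.3
Column B: 3.6×0 + 6.62×2.872 + 20.1×3.005 + (z_c − 3.6 − 26.72)×3.3
The z_c×3.3 term appears on both sides and cancels. Collect the known terms of each column as K = Σ(ρt)_known − 3.3 × (depth of known layers): K_A = 38.363168 − 3.3×14.82 = −10.542832; K_B = 79.41314 − 3.3×(3.6 + 26.72) = −20.64286.
Balance: K_A − x×(3.3 − 2.685) = K_B, so x = (K_A − K_B)/(3.3 − 2.685) = 10.1/0.615 = 16.4 km.

16.4 km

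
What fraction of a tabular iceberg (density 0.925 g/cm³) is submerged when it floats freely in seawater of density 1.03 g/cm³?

Submerged fraction = ρ_obj/ρ_fluid = 0.925/1.03 = 0.898.

0.898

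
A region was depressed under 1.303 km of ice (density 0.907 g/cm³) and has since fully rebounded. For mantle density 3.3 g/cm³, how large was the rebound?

Removing the load lets mantle flow back in; uplift u satisfies ρ_ice t = ρ_m u.
u = t ρ_ice/ρ_m = 1.303 km × 0.907/3.3 = 0.358 km.

0.358 km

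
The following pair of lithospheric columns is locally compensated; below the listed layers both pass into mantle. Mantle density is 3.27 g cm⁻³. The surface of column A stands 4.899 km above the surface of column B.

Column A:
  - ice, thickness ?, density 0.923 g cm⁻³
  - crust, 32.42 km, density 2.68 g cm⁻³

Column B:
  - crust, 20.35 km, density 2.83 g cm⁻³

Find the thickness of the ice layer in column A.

2.49 km

Take the compensation level at the base of the deeper column (depth z_c below the surface of column A) and equate Σ ρ_i t_i down to z_c; mantle fills any gap and the z_c terms cancel.
Column A: x×0.923 + 32.42×2.68 + (z_c − 32.42 − x)×3.27
Column B: 4.899×0 + 20.35×2.83 + (z_c − 4.899 − 20.35)×3.27
The z_c×3.27 term appears on both sides and cancels. Collect the known terms of each column as K = Σ(ρt)_known − 3.27 × (depth of known layers): K_A = 86.8856 − 3.27×32.42 = −19.1278; K_B = 57.5905 − 3.27×(4.899 + 20.35) = −24.97373.
Balance: K_A − x×(3.27 − 0.923) = K_B, so x = (K_A − K_B)/(3.27 − 0.923) = 5.84593/2.347 = 2.49 km.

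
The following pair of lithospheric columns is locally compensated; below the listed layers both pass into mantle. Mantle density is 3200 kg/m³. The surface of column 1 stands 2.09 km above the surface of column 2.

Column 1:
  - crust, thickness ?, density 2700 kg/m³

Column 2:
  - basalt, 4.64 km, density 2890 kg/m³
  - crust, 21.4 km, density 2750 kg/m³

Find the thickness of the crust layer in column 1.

Take the compensation level at the base of the deeper column (depth z_c below the surface of column 1) and equate Σ ρ_i t_i down to z_c; mantle fills any gap and the z_c terms cancel.
Column 1: x×2700 + (z_c − 0 − x)×3200
Column 2: 2.09×0 + 4.64×2890 + 21.4×2750 + (z_c − 2.09 − 26.04)×3200
The z_c×3200 term appears on both sides and cancels. Collect the known terms of each column as K = Σ(ρt)_known − 3200 × (depth of known layers): K_1 = 0 − 3200×0 = 0; K_2 = 72259.6 − 3200×(2.09 + 26.04) = −17756.4.
Balance: K_1 − x×(3200 − 2700) = K_2, so x = (K_1 − K_2)/(3200 − 2700) = 17756.4/500 = 35.5 km.

35.5 km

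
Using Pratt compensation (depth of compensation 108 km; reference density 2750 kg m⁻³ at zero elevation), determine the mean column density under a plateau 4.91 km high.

Pratt balance: ρ_ref D = ρ (D + h).
ρ = ρ_ref D/(D + h) = 2750 × 108 km/(108 km + 4.91 km) = 2630 kg m⁻³.

2630 kg m⁻³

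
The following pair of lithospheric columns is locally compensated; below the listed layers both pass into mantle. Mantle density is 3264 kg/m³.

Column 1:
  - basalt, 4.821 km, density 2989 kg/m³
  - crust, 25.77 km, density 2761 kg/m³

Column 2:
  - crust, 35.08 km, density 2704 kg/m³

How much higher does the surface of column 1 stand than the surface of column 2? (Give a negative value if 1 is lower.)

−1.64 km

For any compensation level in the mantle, the mantle terms cancel and isostasy reduces to e = (Σt_1 − Σt_2) − (Σ(ρt)_1 − Σ(ρt)_2) / ρ_m.
Σt_1 = 30.591 km; Σt_2 = 35.08 km; Σ(ρt)_1 = 85560.939; Σ(ρt)_2 = 94856.32 (in km·kg/m³).
e = (30.591 − 35.08) − (85560.939 − 94856.32) / 3264 = −1.64 km.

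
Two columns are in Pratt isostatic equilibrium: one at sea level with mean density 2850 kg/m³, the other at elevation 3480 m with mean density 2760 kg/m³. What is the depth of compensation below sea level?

ρ_ref D = ρ (D + h) → D (ρ_ref − ρ) = ρ h.
D = ρ h/(ρ_ref − ρ) = 2760 × 3480 m/(2850 − 2760) = 107000 m.

107000 m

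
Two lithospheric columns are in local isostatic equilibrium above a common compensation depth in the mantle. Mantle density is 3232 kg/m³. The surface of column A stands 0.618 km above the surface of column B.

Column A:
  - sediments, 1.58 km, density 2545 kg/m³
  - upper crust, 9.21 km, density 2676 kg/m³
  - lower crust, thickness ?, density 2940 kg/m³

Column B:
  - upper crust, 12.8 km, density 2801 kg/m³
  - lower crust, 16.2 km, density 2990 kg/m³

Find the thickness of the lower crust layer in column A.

17.9 km

Take the compensation level at the base of the deeper column (depth z_c below the surface of column A) and equate Σ ρ_i t_i down to z_c; mantle fills any gap and the z_c terms cancel.
Column A: 1.58×2545 + 9.21×2676 + x×2940 + (z_c − 10.79 − x)×3232
Column B: 0.618×0 + 12.8×2801 + 16.2×2990 + (z_c − 0.618 − 29)×3232
The z_c×3232 term appears on both sides and cancels. Collect the known terms of each column as K = Σ(ρt)_known − 3232 × (depth of known layers): K_A = 28667.06 − 3232×10.79 = −6206.22; K_B = 84290.8 − 3232×(0.618 + 29) = −11434.576.
Balance: K_A − x×(3232 − 2940) = K_B, so x = (K_A − K_B)/(3232 − 2940) = 5228.36/292 = 17.9 km.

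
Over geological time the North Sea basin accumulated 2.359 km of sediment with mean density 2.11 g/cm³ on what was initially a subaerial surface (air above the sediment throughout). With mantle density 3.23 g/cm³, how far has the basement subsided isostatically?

Subaerial load: s = t ρ_sed / ρ_m = 2.359 km × 2.11/3.23 = 1.54 km.

1.54 km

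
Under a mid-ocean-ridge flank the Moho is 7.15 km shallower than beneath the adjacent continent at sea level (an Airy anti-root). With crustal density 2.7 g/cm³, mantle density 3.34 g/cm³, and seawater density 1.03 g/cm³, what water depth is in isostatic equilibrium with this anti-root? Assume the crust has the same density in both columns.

Replacing a thickness d of crust by seawater at the top must be balanced by replacing crust with mantle at the base: d (ρ_c − ρ_w) = a (ρ_m − ρ_c).
d = a (ρ_m − ρ_c)/(ρ_c − ρ_w) = 7.15 km × 0.64/1.67 = 2.74 km.

2.74 km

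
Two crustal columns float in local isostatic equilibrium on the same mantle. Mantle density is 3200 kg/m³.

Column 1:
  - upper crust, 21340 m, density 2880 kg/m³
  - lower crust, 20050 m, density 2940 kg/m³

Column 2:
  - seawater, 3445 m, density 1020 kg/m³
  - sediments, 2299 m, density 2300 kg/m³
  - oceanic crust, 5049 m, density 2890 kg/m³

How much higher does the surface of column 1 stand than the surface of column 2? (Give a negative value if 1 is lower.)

For any compensation level in the mantle, the mantle terms cancel and isostasy reduces to e = (Σt_1 − Σt_2) − (Σ(ρt)_1 − Σ(ρt)_2) / ρ_m.
Σt_1 = 41390 m; Σt_2 = 10793 m; Σ(ρt)_1 = 120406200; Σ(ρt)_2 = 23393210 (in m·kg/m³).
e = (41390 − 10793) − (120406200 − 23393210) / 3200 = 280 m.

280 m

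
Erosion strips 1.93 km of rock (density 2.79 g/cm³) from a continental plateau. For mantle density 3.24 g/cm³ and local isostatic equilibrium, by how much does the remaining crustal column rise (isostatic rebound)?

1.66 km

Unloading: uplift u = e ρ_c/ρ_m = 1.93 km × 2.79/3.24 = 1.66 km.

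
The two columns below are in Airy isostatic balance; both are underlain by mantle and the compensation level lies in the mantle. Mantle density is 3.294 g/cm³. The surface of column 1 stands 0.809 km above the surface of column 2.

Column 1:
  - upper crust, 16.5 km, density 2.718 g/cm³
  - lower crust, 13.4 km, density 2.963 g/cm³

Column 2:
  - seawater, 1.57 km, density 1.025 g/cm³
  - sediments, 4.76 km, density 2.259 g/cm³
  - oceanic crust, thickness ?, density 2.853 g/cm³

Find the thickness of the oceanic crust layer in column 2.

Take the compensation level at the base of the deeper column (depth z_c below the surface of column 1) and equate Σ ρ_i t_i down to z_c; mantle fills any gap and the z_c terms cancel.
Column 1: 16.5×2.718 + 13.4×2.963 + (z_c − 29.9)×3.294
Column 2: 0.809×0 + 1.57×1.025 + 4.76×2.259 + x×2.853 + (z_c − 0.809 − 6.33 − x)×3.294
The z_c×3.294 term appears on both sides and cancels. Collect the known terms of each column as K = Σ(ρt)_known − 3.294 × (depth of known layers): K_1 = 84.5512 − 3.294×29.9 = −13.9394; K_2 = 12.36209 − 3.294×(0.809 + 6.33) = −11.153776.
Balance: K_1 = K_2 − x×(3.294 − 2.853), so x = (K_2 − K_1)/(3.294 − 2.853) = 2.78562/0.441 = 6.32 km.

6.32 km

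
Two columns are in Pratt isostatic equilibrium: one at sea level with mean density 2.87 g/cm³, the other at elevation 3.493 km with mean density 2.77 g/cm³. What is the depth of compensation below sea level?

96.8 km

ρ_ref D = ρ (D + h) → D (ρ_ref − ρ) = ρ h.
D = ρ h/(ρ_ref − ρ) = 2.77 × 3.493 km/(2.87 − 2.77) = 96.8 km.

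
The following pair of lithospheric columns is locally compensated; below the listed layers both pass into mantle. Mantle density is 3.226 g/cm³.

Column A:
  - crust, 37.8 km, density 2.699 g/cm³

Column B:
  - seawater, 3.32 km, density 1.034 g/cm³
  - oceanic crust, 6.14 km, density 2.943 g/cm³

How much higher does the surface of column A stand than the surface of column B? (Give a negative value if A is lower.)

3.38 km

For any compensation level in the mantle, the mantle terms cancel and isostasy reduces to e = (Σt_A − Σt_B) − (Σ(ρt)_A − Σ(ρt)_B) / ρ_m.
Σt_A = 37.8 km; Σt_B = 9.46 km; Σ(ρt)_A = 102.0222; Σ(ρt)_B = 21.5029 (in km·g/cm³).
e = (37.8 − 9.46) − (102.0222 − 21.5029) / 3.226 = 3.38 km.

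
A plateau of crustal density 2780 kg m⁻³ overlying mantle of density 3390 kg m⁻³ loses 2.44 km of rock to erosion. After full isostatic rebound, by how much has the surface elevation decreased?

0.439 km

Rebound u = e ρ_c/ρ_m = 2.44 km × 2780/3390 = 2.001 km.
Net surface drop = e − u = 2.44 km − 2.001 km = e (ρ_m − ρ_c)/ρ_m = 0.439 km.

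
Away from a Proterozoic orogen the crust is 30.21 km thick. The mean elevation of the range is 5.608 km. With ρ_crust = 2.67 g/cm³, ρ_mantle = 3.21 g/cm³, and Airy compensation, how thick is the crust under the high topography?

63.5 km

Root depth r = h ρ_c / (ρ_m − ρ_c) = 5.608 km × 2.67 / 0.54 = 27.73 km.
Total thickness = T + h + r = 30.21 km + 5.608 km + 27.73 km = 63.5 km.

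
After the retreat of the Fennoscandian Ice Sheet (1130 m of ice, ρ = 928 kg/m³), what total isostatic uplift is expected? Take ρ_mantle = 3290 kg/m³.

319 m

Removing the load lets mantle flow back in; uplift u satisfies ρ_ice t = ρ_m u.
u = t ρ_ice/ρ_m = 1130 m × 928/3290 = 319 m.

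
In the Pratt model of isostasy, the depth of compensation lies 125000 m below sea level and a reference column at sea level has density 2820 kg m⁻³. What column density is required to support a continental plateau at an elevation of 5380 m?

2700 kg m⁻³

Pratt balance: ρ_ref D = ρ (D + h).
ρ = ρ_ref D/(D + h) = 2820 × 125000 m/(125000 m + 5380 m) = 2700 kg m⁻³.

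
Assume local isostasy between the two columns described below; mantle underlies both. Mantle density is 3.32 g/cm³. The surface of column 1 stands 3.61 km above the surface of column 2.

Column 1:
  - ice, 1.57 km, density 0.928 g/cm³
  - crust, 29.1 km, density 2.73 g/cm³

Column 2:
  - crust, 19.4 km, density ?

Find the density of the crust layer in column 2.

Take the compensation level at the base of the deeper column (depth z_c below the surface of column 1) and equate Σ ρ_i t_i down to z_c; mantle fills any gap and the z_c terms cancel.
Column 1: 1.57×0.928 + 29.1×2.73 + (z_c − 30.67)×3.32
Column 2: 3.61×0 + 19.4×ρ + (z_c − 3.61 − 19.4)×3.32
The z_c×3.32 term appears on both sides and cancels. Collect the known terms of each column as K = Σ(ρt)_known − 3.32 × (depth of known layers): K_1 = 80.89996 − 3.32×30.67 = −20.92444; K_2 = 0 − 3.32×(3.61 + 19.4) = −76.3932.
Balance: K_1 = K_2 + 19.4×ρ, so ρ = (K_1 − K_2)/19.4 = 55.4688/19.4 = 2.86 g/cm³.

2.86 g/cm³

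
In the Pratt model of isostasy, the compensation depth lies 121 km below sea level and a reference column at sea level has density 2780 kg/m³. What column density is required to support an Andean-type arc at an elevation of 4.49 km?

Pratt balance: ρ_ref D = ρ (D + h).
ρ = ρ_ref D/(D + h) = 2780 × 121 km/(121 km + 4.49 km) = 2680 kg/m³.

2680 kg/m³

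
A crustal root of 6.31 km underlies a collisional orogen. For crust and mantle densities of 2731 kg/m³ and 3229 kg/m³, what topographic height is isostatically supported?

1.15 km

Equating mass per unit area of the two columns: ρ_c h = (ρ_m − ρ_c) r.
h = r (ρ_m − ρ_c) / ρ_c = 6.31 km × (3229 − 2731) / 2731 = 1.15 km.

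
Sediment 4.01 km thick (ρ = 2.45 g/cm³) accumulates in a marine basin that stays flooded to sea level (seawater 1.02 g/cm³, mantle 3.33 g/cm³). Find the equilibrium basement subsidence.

Submarine loading: the sediment displaces seawater, and the subsidence is in turn flooded, so s (ρ_m − ρ_w) = t (ρ_sed − ρ_w).
s = 4.01 km × (2.45 − 1.02) / (3.33 − 1.02) = 2.48 km.

2.48 km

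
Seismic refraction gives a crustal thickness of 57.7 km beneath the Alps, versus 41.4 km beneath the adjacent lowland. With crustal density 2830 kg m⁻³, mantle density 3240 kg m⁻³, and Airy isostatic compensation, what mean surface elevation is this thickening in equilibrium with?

Excess crust Δ = 57.7 km − 41.4 km = 16.3 km, split between elevation h and root r with h + r = Δ.
Airy balance ρ_c h = (ρ_m − ρ_c) r gives r = h ρ_c/(ρ_m − ρ_c), so h (1 + ρ_c/(ρ_m − ρ_c)) = Δ, i.e. h = Δ (ρ_m − ρ_c)/ρ_m.
h = 16.3 km × 410/3240 = 2.06 km.

2.06 km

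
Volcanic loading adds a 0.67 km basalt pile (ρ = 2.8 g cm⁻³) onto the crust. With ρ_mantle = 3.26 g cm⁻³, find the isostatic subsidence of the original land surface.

0.575 km

Subaerial loading: s = t ρ_load / ρ_m.
s = 0.67 km × 2.8/3.26 = 0.575 km.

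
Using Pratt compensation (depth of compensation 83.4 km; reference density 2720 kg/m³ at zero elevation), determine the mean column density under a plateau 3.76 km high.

2600 kg/m³

Pratt balance: ρ_ref D = ρ (D + h).
ρ = ρ_ref D/(D + h) = 2720 × 83.4 km/(83.4 km + 3.76 km) = 2600 kg/m³.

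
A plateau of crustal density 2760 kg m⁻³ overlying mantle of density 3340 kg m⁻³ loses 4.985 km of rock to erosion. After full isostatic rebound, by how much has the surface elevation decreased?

0.866 km

Rebound u = e ρ_c/ρ_m = 4.985 km × 2760/3340 = 4.119 km.
Net surface drop = e − u = 4.985 km − 4.119 km = e (ρ_m − ρ_c)/ρ_m = 0.866 km.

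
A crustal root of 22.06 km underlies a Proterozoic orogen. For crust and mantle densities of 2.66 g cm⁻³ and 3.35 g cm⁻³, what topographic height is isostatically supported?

Balancing pressure at the compensation depth: ρ_c h = (ρ_m − ρ_c) r.
h = r (ρ_m − ρ_c) / ρ_c = 22.06 km × (3.35 − 2.66) / 2.66 = 5.72 km.

5.72 km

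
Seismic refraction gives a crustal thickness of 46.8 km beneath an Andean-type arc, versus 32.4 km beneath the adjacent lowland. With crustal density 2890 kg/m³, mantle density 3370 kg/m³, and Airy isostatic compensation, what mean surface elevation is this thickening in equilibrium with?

Excess crust Δ = 46.8 km − 32.4 km = 14.4 km, split between elevation h and root r with h + r = Δ.
Airy balance ρ_c h = (ρ_m − ρ_c) r gives r = h ρ_c/(ρ_m − ρ_c), so h (1 + ρ_c/(ρ_m − ρ_c)) = Δ, i.e. h = Δ (ρ_m − ρ_c)/ρ_m.
h = 14.4 km × 480/3370 = 2.05 km.

2.05 km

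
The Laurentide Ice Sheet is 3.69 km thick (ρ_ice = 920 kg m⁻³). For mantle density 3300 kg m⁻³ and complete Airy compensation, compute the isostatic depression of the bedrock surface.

Equating mass per unit area of the two columns: the ice load ρ_ice t is balanced by mantle displaced below, ρ_m s.
s = t ρ_ice / ρ_m = 3.69 km × 920/3300 = 1.03 km.

1.03 km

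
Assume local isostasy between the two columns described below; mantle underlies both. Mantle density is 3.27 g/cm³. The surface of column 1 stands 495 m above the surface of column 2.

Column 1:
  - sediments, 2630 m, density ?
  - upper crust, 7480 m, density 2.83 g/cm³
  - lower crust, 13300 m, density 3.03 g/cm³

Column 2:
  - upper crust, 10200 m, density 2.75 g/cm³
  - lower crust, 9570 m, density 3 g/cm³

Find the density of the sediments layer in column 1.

Take the compensation level at the base of the deeper column (depth z_c below the surface of column 1) and equate Σ ρ_i t_i down to z_c; mantle fills any gap and the z_c terms cancel.
Column 1: 2630×ρ + 7480×2.83 + 13300×3.03 + (z_c − 23410)×3.27
Column 2: 495×0 + 10200×2.75 + 9570×3 + (z_c − 495 − 19770)×3.27
The z_c×3.27 term appears on both sides and cancels. Collect the known terms of each column as K = Σ(ρt)_known − 3.27 × (depth of known layers): K_1 = 61467.4 − 3.27×23410 = −15083.3; K_2 = 56760 − 3.27×(495 + 19770) = −9506.55.
Balance: K_1 + 2630×ρ = K_2, so ρ = (K_2 − K_1)/2630 = 5576.75/2630 = 2.12 g/cm³.

2.12 g/cm³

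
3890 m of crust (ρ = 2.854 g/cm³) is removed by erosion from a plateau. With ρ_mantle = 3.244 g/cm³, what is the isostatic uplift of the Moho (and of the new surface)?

3420 m

Unloading: uplift u = e ρ_c/ρ_m = 3890 m × 2.854/3.244 = 3420 m.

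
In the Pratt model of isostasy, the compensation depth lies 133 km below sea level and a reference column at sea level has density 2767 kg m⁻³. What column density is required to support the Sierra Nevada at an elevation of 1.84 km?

Pratt balance: ρ_ref D = ρ (D + h).
ρ = ρ_ref D/(D + h) = 2767 × 133 km/(133 km + 1.84 km) = 2730 kg m⁻³.

2730 kg m⁻³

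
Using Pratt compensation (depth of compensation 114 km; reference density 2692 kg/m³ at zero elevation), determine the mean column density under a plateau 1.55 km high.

2660 kg/m³

Pratt balance: ρ_ref D = ρ (D + h).
ρ = ρ_ref D/(D + h) = 2692 × 114 km/(114 km + 1.55 km) = 2660 kg/m³.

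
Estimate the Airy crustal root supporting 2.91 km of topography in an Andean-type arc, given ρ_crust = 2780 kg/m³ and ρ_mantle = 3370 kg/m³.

13.7 km

By Archimedes' principle applied to the lithosphere: the weight of the topography is balanced by the buoyancy of the root, ρ_c h = (ρ_m − ρ_c) r.
r = h · ρ_c / (ρ_m − ρ_c) = 2.91 km × 2780 / (3370 − 2780) = 13.7 km.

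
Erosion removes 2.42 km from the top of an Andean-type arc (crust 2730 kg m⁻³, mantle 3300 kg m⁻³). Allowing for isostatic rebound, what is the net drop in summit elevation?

Rebound u = e ρ_c/ρ_m = 2.42 km × 2730/3300 = 2.002 km.
Net surface drop = e − u = 2.42 km − 2.002 km = e (ρ_m − ρ_c)/ρ_m = 0.418 km.

0.418 km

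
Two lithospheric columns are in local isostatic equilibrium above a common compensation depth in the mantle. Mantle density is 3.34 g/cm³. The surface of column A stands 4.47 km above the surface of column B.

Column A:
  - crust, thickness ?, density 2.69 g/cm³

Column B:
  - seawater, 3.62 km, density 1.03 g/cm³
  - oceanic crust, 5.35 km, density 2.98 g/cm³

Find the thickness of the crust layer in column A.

38.8 km

Take the compensation level at the base of the deeper column (depth z_c below the surface of column A) and equate Σ ρ_i t_i down to z_c; mantle fills any gap and the z_c terms cancel.
Column A: x×2.69 + (z_c − 0 − x)×3.34
Column B: 4.47×0 + 3.62×1.03 + 5.35×2.98 + (z_c − 4.47 − 8.97)×3.34
The z_c×3.34 term appears on both sides and cancels. Collect the known terms of each column as K = Σ(ρt)_known − 3.34 × (depth of known layers): K_A = 0 − 3.34×0 = 0; K_B = 19.6716 − 3.34×(4.47 + 8.97) = −25.218.
Balance: K_A − x×(3.34 − 2.69) = K_B, so x = (K_A − K_B)/(3.34 − 2.69) = 25.218/0.65 = 38.8 km.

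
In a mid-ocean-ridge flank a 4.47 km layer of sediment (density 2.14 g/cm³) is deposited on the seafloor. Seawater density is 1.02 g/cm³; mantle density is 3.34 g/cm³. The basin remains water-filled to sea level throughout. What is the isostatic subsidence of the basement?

Submarine loading: the sediment displaces seawater, and the subsidence is in turn flooded, so s (ρ_m − ρ_w) = t (ρ_sed − ρ_w).
s = 4.47 km × (2.14 − 1.02) / (3.34 − 1.02) = 2.16 km.

2.16 km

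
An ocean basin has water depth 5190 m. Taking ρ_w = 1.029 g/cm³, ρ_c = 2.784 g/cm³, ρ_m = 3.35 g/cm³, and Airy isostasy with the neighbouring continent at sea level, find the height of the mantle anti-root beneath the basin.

For local isostatic compensation: replacing crust with seawater at the top is compensated by replacing crust with mantle at the base: d (ρ_c − ρ_w) = a (ρ_m − ρ_c).
a = d (ρ_c − ρ_w)/(ρ_m − ρ_c) = 5190 m × 1.755/0.566 = 16100 m.

16100 m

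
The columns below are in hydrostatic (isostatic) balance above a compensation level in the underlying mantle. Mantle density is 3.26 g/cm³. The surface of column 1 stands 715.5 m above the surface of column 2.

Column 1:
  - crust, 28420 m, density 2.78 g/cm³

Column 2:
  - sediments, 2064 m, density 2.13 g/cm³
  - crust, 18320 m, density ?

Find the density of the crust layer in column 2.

2.77 g/cm³

Take the compensation level at the base of the deeper column (depth z_c below the surface of column 1) and equate Σ ρ_i t_i down to z_c; mantle fills any gap and the z_c terms cancel.
Column 1: 28420×2.78 + (z_c − 28420)×3.26
Column 2: 715.5×0 + 2064×2.13 + 18320×ρ + (z_c − 715.5 − 20384)×3.26
The z_c×3.26 term appears on both sides and cancels. Collect the known terms of each column as K = Σ(ρt)_known − 3.26 × (depth of known layers): K_1 = 79007.6 − 3.26×28420 = −13641.6; K_2 = 4396.32 − 3.26×(715.5 + 20384) = −64388.05.
Balance: K_1 = K_2 + 18320×ρ, so ρ = (K_1 − K_2)/18320 = 50746.5/18320 = 2.77 g/cm³.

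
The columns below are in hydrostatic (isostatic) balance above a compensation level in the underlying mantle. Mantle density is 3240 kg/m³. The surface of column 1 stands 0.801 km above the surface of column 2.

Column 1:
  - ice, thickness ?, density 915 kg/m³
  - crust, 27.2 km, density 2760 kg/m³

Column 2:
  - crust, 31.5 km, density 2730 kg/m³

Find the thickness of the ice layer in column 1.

Take the compensation level at the base of the deeper column (depth z_c below the surface of column 1) and equate Σ ρ_i t_i down to z_c; mantle fills any gap and the z_c terms cancel.
Column 1: x×915 + 27.2×2760 + (z_c − 27.2 − x)×3240
Column 2: 0.801×0 + 31.5×2730 + (z_c − 0.801 − 31.5)×3240
The z_c×3240 term appears on both sides and cancels. Collect the known terms of each column as K = Σ(ρt)_known − 3240 × (depth of known layers): K_1 = 75072 − 3240×27.2 = −13056; K_2 = 85995 − 3240×(0.801 + 31.5) = −18660.24.
Balance: K_1 − x×(3240 − 915) = K_2, so x = (K_1 − K_2)/(3240 − 915) = 5604.24/2325 = 2.41 km.

2.41 km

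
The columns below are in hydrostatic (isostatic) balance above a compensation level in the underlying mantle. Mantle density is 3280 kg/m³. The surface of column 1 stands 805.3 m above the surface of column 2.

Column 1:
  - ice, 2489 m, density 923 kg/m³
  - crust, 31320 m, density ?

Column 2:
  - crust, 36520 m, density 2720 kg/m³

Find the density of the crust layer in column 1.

2730 kg/m³

Take the compensation level at the base of the deeper column (depth z_c below the surface of column 1) and equate Σ ρ_i t_i down to z_c; mantle fills any gap and the z_c terms cancel.
Column 1: 2489×923 + 31320×ρ + (z_c − 33809)×3280
Column 2: 805.3×0 + 36520×2720 + (z_c − 805.3 − 36520)×3280
The z_c×3280 term appears on both sides and cancels. Collect the known terms of each column as K = Σ(ρt)_known − 3280 × (depth of known layers): K_1 = 2297347 − 3280×33809 = −108596173; K_2 = 99334400 − 3280×(805.3 + 36520) = −23092584.
Balance: K_1 + 31320×ρ = K_2, so ρ = (K_2 − K_1)/31320 = 85503600/31320 = 2730 kg/m³.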